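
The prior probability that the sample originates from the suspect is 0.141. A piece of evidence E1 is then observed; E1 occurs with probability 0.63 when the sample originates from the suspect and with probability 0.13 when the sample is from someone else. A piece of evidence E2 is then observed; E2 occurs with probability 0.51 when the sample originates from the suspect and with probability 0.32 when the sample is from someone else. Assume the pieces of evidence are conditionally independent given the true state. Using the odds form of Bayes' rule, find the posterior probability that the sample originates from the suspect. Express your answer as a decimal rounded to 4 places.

Prior odds = 0.141/(1−0.141) = 0.16414.
Likelihood ratio for E1 = 0.63/0.13 = 4.8462.
Likelihood ratio for E2 = 0.51/0.32 = 1.5938.
Posterior odds = prior odds × LR₁ × LR₂ = 1.2678.
Posterior probability = odds/(1+odds) = 1.2678/2.2678 = 0.5590.

Posterior probability ≈ 0.5590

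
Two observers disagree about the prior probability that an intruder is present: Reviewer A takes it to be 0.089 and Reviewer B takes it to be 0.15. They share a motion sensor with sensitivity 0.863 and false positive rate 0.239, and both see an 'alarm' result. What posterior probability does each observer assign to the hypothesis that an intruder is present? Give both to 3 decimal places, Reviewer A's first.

The likelihood ratio for an 'alarm' result is 0.863/0.239 = 3.6109.
Reviewer A: prior odds 0.089/0.911 = 0.097695; posterior odds 0.35276; posterior probability 0.261.
Reviewer B: prior odds 0.15/0.85 = 0.17647; posterior odds 0.63721; posterior probability 0.389.

Reviewer A: 0.261; Reviewer B: 0.389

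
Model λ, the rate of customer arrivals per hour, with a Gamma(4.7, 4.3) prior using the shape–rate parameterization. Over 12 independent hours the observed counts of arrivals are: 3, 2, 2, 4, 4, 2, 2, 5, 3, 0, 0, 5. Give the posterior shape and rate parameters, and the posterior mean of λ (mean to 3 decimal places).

Posterior: Gamma(shape=36.7, rate=16.3); mean ≈ 2.252

The Poisson likelihood adds the total count to the shape and the number of exposure periods to the rate. Here ∑xᵢ = 32 and n = 12, so shape 4.7→36.7 and rate 4.3→16.3.
E[λ | data] = 36.7/16.3 = 2.252.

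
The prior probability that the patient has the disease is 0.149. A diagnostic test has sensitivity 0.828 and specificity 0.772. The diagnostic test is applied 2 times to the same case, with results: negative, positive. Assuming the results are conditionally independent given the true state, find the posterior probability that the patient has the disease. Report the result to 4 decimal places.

Posterior P(H) ≈ 0.1241

With H the event that the patient has the disease, the joint likelihood of the observed sequence is P(data|H) = 0.172·0.828 = 0.14242 and P(data|¬H) = 0.772·0.228 = 0.17602.
Bayes: P(H|data) = 0.149·0.14242 / (0.149·0.14242 + 0.851·0.17602) = 0.021220/0.17101 = 0.1241.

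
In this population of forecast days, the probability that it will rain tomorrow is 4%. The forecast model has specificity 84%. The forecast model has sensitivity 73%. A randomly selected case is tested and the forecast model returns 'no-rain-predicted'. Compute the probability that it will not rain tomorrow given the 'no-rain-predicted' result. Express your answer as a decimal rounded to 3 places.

Write H for 'it will rain tomorrow'. Prior odds H:¬H = 0.04/0.96 = 0.041667. For the 'no-rain-predicted' outcome, the likelihood ratio is 0.27/0.84 = 0.32143.
Posterior odds = 0.041667 × 0.32143 = 0.013393, so P(H|E) = 0.013393/(1+0.013393) = 0.013. Then P(¬H|E) = 1 − 0.013 = 0.987.

P(¬H | E) ≈ 0.987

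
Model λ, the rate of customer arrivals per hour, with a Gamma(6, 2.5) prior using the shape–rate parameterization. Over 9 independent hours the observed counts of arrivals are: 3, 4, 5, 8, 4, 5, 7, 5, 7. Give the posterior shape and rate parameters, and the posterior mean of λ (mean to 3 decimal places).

Total count ∑xᵢ = 48 over n = 9 hours.
Gamma is conjugate to the Poisson likelihood: posterior is Gamma(shape = 6+48 = 54, rate = 2.5+9 = 11.5).
E[λ | data] = 54/11.5 = 4.696.

Posterior: Gamma(shape=54, rate=11.5); mean ≈ 4.696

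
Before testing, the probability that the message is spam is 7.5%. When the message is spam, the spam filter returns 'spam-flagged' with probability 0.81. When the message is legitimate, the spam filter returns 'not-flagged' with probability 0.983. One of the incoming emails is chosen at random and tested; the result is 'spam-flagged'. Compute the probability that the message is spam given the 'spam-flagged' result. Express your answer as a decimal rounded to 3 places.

P(H | E) ≈ 0.794

Write H for 'the message is spam'. Prior odds H:¬H = 0.075/0.925 = 0.081081. For the 'spam-flagged' outcome, the likelihood ratio is 0.81/0.017 = 47.647.
Posterior odds = 0.081081 × 47.647 = 3.8633, so P(H|E) = 3.8633/(1+3.8633) = 0.794.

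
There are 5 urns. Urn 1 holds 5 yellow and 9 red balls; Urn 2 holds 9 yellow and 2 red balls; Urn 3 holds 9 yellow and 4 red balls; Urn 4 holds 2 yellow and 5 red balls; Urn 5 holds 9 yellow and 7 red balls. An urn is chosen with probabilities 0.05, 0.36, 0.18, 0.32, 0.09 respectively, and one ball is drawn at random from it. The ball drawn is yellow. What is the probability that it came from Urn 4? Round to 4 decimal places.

P(yellow|Urn 1) = 0.3571; P(yellow|Urn 2) = 0.8182; P(yellow|Urn 3) = 0.6923; P(yellow|Urn 4) = 0.2857; P(yellow|Urn 5) = 0.5625.
Prior × likelihood for each source: 0.05·0.3571=0.01786, 0.36·0.8182=0.2945, 0.18·0.6923=0.1246, 0.32·0.2857=0.09143, 0.09·0.5625=0.05062. Summing gives P(yellow) = 0.57907.
P(Urn 4 | yellow) = 0.09143 / 0.57907 = 0.1579.

Posterior probability ≈ 0.1579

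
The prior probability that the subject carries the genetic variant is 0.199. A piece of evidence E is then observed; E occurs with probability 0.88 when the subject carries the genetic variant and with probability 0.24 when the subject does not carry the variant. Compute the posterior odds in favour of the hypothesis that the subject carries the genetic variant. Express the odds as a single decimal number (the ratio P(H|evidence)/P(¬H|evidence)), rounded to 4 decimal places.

Prior odds = 0.199/(1−0.199) = 0.24844.
Likelihood ratio for E = 0.88/0.24 = 3.6667.
Posterior odds = prior odds × LR = 0.91094.

Posterior odds ≈ 0.9109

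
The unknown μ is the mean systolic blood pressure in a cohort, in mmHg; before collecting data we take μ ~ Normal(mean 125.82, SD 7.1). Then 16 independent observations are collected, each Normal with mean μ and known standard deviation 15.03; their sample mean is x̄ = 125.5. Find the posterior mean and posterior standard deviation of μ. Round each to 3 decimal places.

Posterior mean ≈ 125.570; posterior SD ≈ 3.321

Prior precision 1/τ₀² = 1/7.1² = 0.0198373; data precision n/σ² = 16/15.03² = 0.0708275.
Posterior precision = 0.0198373 + 0.0708275 = 0.0906649, giving posterior SD = 1/√0.0906649 = 3.321.
Posterior mean = (0.0198373·125.82 + 0.0708275·125.5) / 0.0906649 = 125.570.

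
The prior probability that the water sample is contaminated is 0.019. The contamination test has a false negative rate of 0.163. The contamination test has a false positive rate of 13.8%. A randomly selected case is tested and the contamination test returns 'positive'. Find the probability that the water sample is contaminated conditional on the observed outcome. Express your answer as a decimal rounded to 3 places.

Write H for 'the water sample is contaminated'. Prior odds H:¬H = 0.019/0.981 = 0.019368. For the 'positive' outcome, the likelihood ratio is 0.837/0.138 = 6.0652.
Posterior odds = 0.019368 × 6.0652 = 0.11747, so P(H|E) = 0.11747/(1+0.11747) = 0.105.

P(H | E) ≈ 0.105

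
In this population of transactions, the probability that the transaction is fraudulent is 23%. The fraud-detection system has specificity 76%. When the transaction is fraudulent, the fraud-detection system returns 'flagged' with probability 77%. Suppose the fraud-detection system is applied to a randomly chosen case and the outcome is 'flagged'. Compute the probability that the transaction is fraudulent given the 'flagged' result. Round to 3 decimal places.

P(H | E) ≈ 0.489

Write H for 'the transaction is fraudulent'. Prior odds H:¬H = 0.23/0.77 = 0.29870. For the 'flagged' outcome, the likelihood ratio is 0.77/0.24 = 3.2083.
Posterior odds = 0.29870 × 3.2083 = 0.95833, so P(H|E) = 0.95833/(1+0.95833) = 0.489.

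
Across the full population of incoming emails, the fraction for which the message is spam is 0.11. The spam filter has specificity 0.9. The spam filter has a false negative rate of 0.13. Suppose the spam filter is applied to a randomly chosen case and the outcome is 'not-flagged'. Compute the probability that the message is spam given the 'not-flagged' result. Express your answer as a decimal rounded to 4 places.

Write H for 'the message is spam'. Prior odds H:¬H = 0.11/0.89 = 0.12360. For the 'not-flagged' outcome, the likelihood ratio is 0.13/0.9 = 0.14444.
Posterior odds = 0.12360 × 0.14444 = 0.017853, so P(H|E) = 0.017853/(1+0.017853) = 0.0175.

P(H | E) ≈ 0.0175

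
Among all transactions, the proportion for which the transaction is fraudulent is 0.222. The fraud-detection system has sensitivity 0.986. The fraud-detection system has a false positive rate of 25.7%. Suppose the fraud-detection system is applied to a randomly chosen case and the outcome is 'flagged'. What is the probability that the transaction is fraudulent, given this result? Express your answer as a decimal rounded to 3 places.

Write H for 'the transaction is fraudulent'. Prior odds H:¬H = 0.222/0.778 = 0.28535. For the 'flagged' outcome, the likelihood ratio is 0.986/0.257 = 3.8366.
Posterior odds = 0.28535 × 3.8366 = 1.0948, so P(H|E) = 1.0948/(1+1.0948) = 0.523.

P(H | E) ≈ 0.523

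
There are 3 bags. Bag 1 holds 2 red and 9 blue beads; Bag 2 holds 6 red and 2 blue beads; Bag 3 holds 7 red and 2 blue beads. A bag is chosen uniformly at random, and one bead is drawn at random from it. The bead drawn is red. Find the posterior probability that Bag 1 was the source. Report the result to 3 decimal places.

P(red|Bag 1) = 0.1818; P(red|Bag 2) = 0.75; P(red|Bag 3) = 0.7778.
Prior × likelihood for each source: 0.333333·0.1818=0.06061, 0.333333·0.75=0.2500, 0.333333·0.7778=0.2593. Summing gives P(red) = 0.56987.
P(Bag 1 | red) = 0.06061 / 0.56987 = 0.106.

Posterior probability ≈ 0.106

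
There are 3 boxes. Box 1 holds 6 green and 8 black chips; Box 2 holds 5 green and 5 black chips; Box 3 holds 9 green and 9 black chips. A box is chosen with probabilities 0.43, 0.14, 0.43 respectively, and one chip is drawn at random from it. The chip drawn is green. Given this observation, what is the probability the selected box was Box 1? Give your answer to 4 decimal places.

Posterior probability ≈ 0.3927

Tabulate prior·likelihood by source: [1] prior 0.43, lik 0.4286, product 0.1843; [2] prior 0.14, lik 0.5, product 0.07000; [3] prior 0.43, lik 0.5, product 0.2150.
Normalizing constant = 0.46929; the posterior for Box 1 is its product over the sum, 0.1843/0.46929 = 0.3927.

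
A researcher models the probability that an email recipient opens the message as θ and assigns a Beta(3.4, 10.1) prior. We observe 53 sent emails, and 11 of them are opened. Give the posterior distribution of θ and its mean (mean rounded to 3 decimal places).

The binomial likelihood is conjugate to the Beta prior: with 11 successes and 42 failures, the posterior is Beta(3.4+11, 10.1+42) = Beta(14.4, 52.1).
E[θ | data] = 14.4/(14.4+52.1) = 0.217.

Posterior: Beta(14.4, 52.1); mean ≈ 0.217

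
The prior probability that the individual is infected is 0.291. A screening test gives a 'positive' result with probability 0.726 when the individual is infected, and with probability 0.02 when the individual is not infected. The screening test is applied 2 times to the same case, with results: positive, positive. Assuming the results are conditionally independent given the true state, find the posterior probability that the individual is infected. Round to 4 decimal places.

Posterior P(H) ≈ 0.9982

With H the event that the individual is infected, the joint likelihood of the observed sequence is P(data|H) = 0.726·0.726 = 0.52708 and P(data|¬H) = 0.02·0.02 = 0.00040000.
Bayes: P(H|data) = 0.291·0.52708 / (0.291·0.52708 + 0.709·0.00040000) = 0.15338/0.15366 = 0.9982.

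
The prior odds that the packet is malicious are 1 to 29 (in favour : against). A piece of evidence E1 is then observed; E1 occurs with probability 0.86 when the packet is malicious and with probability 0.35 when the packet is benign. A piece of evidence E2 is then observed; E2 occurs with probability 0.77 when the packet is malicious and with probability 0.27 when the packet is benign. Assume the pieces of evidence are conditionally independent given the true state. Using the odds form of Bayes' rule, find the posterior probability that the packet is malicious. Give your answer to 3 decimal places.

Prior odds = 1/29 = 0.034483.
Likelihood ratio for E1 = 0.86/0.35 = 2.4571.
Likelihood ratio for E2 = 0.77/0.27 = 2.8519.
Posterior odds = prior odds × LR₁ × LR₂ = 0.24163.
Posterior probability = odds/(1+odds) = 0.24163/1.2416 = 0.195.

Posterior probability ≈ 0.195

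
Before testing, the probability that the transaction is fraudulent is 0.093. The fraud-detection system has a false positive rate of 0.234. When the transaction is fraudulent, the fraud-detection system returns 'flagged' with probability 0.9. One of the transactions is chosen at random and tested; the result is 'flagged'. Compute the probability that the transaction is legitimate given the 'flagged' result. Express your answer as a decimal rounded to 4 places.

Write H for 'the transaction is fraudulent'. Prior odds H:¬H = 0.093/0.907 = 0.10254. For the 'flagged' outcome, the likelihood ratio is 0.9/0.234 = 3.8462.
Posterior odds = 0.10254 × 3.8462 = 0.39437, so P(H|E) = 0.39437/(1+0.39437) = 0.2828. Then P(¬H|E) = 1 − 0.2828 = 0.7172.

P(¬H | E) ≈ 0.7172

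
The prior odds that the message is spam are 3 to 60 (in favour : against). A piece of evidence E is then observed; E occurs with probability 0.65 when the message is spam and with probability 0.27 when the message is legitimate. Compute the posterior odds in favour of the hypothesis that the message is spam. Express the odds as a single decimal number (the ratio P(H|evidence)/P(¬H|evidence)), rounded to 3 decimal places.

Posterior odds ≈ 0.120

Prior odds = 3/60 = 0.050000.
Likelihood ratio for E = 0.65/0.27 = 2.4074.
Posterior odds = prior odds × LR = 0.12037.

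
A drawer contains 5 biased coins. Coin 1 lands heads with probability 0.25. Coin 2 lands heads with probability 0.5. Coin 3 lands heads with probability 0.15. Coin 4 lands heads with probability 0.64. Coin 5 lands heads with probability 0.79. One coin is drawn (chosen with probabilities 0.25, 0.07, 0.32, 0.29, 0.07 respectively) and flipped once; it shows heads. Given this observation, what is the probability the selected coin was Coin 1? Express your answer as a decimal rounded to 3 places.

Posterior probability ≈ 0.162

P(heads|C1) = 0.25; P(heads|C2) = 0.5; P(heads|C3) = 0.15; P(heads|C4) = 0.64; P(heads|C5) = 0.79.
Prior × likelihood for each source: 0.25·0.25=0.06250, 0.07·0.5=0.03500, 0.32·0.15=0.04800, 0.29·0.64=0.1856, 0.07·0.79=0.05530. Summing gives P(heads) = 0.38640.
P(Coin 1 | heads) = 0.06250 / 0.38640 = 0.162.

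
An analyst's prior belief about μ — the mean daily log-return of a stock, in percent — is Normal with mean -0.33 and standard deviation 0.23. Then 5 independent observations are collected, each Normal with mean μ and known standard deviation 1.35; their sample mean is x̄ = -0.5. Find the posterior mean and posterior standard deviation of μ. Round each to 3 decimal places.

With known σ, the Normal prior is conjugate. Weight on the data is w = (n/σ²)/(n/σ² + 1/τ₀²) = 2.74348/(2.74348+18.9036) = 0.12674.
Posterior mean = w·x̄ + (1−w)·μ₀ = 0.12674·-0.5 + 0.87326·-0.33 = -0.352. Posterior variance = 1/(2.74348+18.9036) = 0.0461956, so SD = 0.215.

Posterior mean ≈ -0.352; posterior SD ≈ 0.215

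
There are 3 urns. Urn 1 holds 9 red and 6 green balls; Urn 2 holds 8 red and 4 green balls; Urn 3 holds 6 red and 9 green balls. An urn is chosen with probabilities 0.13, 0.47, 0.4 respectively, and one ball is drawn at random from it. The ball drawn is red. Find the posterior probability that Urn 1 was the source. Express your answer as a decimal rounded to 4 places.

P(red|Urn 1) = 0.6; P(red|Urn 2) = 0.6667; P(red|Urn 3) = 0.4.
Prior × likelihood for each source: 0.13·0.6=0.07800, 0.47·0.6667=0.3133, 0.4·0.4=0.1600. Summing gives P(red) = 0.55133.
P(Urn 1 | red) = 0.07800 / 0.55133 = 0.1415.

Posterior probability ≈ 0.1415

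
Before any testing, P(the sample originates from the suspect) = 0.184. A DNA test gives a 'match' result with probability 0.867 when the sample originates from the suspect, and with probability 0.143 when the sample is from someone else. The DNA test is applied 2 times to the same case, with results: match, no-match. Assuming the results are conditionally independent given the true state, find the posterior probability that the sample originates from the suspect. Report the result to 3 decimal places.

Posterior P(H) ≈ 0.175

Let H be the event that the sample originates from the suspect; start with P(H) = 0.184. P('match'|H) = 0.867, P('match'|¬H) = 0.143.
Update on result 1 ('match'): P(H) ← 0.867·0.1840 / (0.867·0.1840 + 0.143·0.8160) = 0.15953/0.27622 = 0.5775.
Update on result 2 ('no-match'): P(H) ← 0.133·0.5775 / (0.133·0.5775 + 0.857·0.4225) = 0.076814/0.43886 = 0.1750.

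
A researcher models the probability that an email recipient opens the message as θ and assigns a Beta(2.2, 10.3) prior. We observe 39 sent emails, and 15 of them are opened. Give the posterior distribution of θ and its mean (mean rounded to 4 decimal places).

Posterior: Beta(17.2, 34.3); mean ≈ 0.3340

The binomial likelihood is conjugate to the Beta prior: with 15 successes and 24 failures, the posterior is Beta(2.2+15, 10.3+24) = Beta(17.2, 34.3).
E[θ | data] = 17.2/(17.2+34.3) = 0.3340.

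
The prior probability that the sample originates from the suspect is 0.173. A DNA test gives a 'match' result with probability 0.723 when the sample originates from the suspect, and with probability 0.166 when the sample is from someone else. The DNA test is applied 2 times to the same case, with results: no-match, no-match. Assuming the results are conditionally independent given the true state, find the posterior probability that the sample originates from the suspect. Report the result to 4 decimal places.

With H the event that the sample originates from the suspect, the joint likelihood of the observed sequence is P(data|H) = 0.277·0.277 = 0.076729 and P(data|¬H) = 0.834·0.834 = 0.69556.
Bayes: P(H|data) = 0.173·0.076729 / (0.173·0.076729 + 0.827·0.69556) = 0.013274/0.58850 = 0.0226.

Posterior P(H) ≈ 0.0226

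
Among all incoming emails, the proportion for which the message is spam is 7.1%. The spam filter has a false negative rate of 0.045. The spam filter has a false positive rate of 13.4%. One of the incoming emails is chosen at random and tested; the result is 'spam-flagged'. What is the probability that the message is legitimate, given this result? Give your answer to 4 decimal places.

P(¬H | E) ≈ 0.6474

Let H be the event that the message is spam. P(H) = 0.071, so P(¬H) = 0.929. With E the 'spam-flagged' result, P(E|H) = 0.955 and P(E|¬H) = 0.134.
P(E) = 0.955·0.071 + 0.134·0.929 = 0.067805 + 0.12449 = 0.19229.
By Bayes' theorem, P(H|E) = 0.067805 / 0.19229 = 0.3526. Hence P(¬H|E) = 1 − 0.3526 = 0.6474.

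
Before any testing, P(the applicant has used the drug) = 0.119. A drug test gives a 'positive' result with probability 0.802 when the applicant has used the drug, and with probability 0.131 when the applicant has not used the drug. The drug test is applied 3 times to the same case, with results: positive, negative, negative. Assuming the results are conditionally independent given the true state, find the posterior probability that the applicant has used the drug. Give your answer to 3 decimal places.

Let H be the event that the applicant has used the drug; start with P(H) = 0.119. P('positive'|H) = 0.802, P('positive'|¬H) = 0.131.
Update on result 1 ('positive'): P(H) ← 0.802·0.1190 / (0.802·0.1190 + 0.131·0.8810) = 0.095438/0.21085 = 0.4526.
Update on result 2 ('negative'): P(H) ← 0.198·0.4526 / (0.198·0.4526 + 0.869·0.5474) = 0.089622/0.56528 = 0.1585.
Update on result 3 ('negative'): P(H) ← 0.198·0.1585 / (0.198·0.1585 + 0.869·0.8415) = 0.031392/0.76262 = 0.0412.

Posterior P(H) ≈ 0.041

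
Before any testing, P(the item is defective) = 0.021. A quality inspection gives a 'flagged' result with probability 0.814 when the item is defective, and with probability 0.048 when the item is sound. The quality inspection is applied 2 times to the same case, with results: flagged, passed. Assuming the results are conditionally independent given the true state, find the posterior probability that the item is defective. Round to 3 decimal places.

Posterior P(H) ≈ 0.066

Let H be the event that the item is defective; start with P(H) = 0.021. P('flagged'|H) = 0.814, P('flagged'|¬H) = 0.048.
Update on result 1 ('flagged'): P(H) ← 0.814·0.0210 / (0.814·0.0210 + 0.048·0.9790) = 0.017094/0.064086 = 0.2667.
Update on result 2 ('passed'): P(H) ← 0.186·0.2667 / (0.186·0.2667 + 0.952·0.7333) = 0.049613/0.74768 = 0.0664.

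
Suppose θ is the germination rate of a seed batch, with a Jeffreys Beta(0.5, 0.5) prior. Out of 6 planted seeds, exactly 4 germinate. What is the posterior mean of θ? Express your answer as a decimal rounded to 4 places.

Posterior mean ≈ 0.6429

The binomial likelihood is conjugate to the Beta prior: with 4 successes and 2 failures, the posterior is Beta(0.5+4, 0.5+2) = Beta(4.5, 2.5).
Posterior mean = α/(α+β) = 4.5/7 = 0.6429.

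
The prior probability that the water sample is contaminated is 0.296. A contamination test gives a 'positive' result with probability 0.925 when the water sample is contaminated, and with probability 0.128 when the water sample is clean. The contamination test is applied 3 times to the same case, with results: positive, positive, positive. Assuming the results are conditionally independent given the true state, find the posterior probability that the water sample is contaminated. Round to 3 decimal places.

Posterior P(H) ≈ 0.994

Let H be the event that the water sample is contaminated; start with P(H) = 0.296. P('positive'|H) = 0.925, P('positive'|¬H) = 0.128.
Update on result 1 ('positive'): P(H) ← 0.925·0.2960 / (0.925·0.2960 + 0.128·0.7040) = 0.27380/0.36391 = 0.7524.
Update on result 2 ('positive'): P(H) ← 0.925·0.7524 / (0.925·0.7524 + 0.128·0.2476) = 0.69595/0.72765 = 0.9564.
Update on result 3 ('positive'): P(H) ← 0.925·0.9564 / (0.925·0.9564 + 0.128·0.0436) = 0.88471/0.89028 = 0.9937.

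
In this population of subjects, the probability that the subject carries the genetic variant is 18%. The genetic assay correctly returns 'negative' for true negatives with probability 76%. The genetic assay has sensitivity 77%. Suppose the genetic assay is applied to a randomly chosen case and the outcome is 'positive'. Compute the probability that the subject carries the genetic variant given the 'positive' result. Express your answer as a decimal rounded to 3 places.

P(H | E) ≈ 0.413

Write H for 'the subject carries the genetic variant'. Prior odds H:¬H = 0.18/0.82 = 0.21951. For the 'positive' outcome, the likelihood ratio is 0.77/0.24 = 3.2083.
Posterior odds = 0.21951 × 3.2083 = 0.70427, so P(H|E) = 0.70427/(1+0.70427) = 0.413.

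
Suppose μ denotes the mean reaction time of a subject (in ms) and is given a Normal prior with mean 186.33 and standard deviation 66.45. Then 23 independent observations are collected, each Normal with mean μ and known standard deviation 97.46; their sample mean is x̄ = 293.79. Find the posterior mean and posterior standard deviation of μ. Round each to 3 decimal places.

Posterior mean ≈ 284.599; posterior SD ≈ 19.433

Prior precision 1/τ₀² = 1/66.45² = 0.00022647; data precision n/σ² = 23/97.46² = 0.00242145.
Posterior precision = 0.00022647 + 0.00242145 = 0.00264792, giving posterior SD = 1/√0.00264792 = 19.433.
Posterior mean = (0.00022647·186.33 + 0.00242145·293.79) / 0.00264792 = 284.599.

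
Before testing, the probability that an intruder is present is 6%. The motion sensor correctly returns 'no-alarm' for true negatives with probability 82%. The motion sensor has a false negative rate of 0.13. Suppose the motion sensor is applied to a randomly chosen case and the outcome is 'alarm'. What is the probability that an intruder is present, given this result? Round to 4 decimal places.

Write H for 'an intruder is present'. Prior odds H:¬H = 0.06/0.94 = 0.063830. For the 'alarm' outcome, the likelihood ratio is 0.87/0.18 = 4.8333.
Posterior odds = 0.063830 × 4.8333 = 0.30851, so P(H|E) = 0.30851/(1+0.30851) = 0.2358.

P(H | E) ≈ 0.2358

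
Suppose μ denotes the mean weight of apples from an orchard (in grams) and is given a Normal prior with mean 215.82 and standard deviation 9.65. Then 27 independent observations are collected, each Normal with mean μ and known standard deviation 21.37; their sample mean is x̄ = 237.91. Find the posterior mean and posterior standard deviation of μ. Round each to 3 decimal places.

Posterior mean ≈ 234.514; posterior SD ≈ 3.783

With known σ, the Normal prior is conjugate. Weight on the data is w = (n/σ²)/(n/σ² + 1/τ₀²) = 0.0591228/(0.0591228+0.0107385) = 0.84629.
Posterior mean = w·x̄ + (1−w)·μ₀ = 0.84629·237.91 + 0.15371·215.82 = 234.514. Posterior variance = 1/(0.0591228+0.0107385) = 14.3141, so SD = 3.783.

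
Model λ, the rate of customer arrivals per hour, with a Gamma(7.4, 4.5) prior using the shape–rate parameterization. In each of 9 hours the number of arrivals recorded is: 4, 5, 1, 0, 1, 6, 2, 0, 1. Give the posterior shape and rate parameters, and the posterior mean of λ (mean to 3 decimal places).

Posterior: Gamma(shape=27.4, rate=13.5); mean ≈ 2.030

The Poisson likelihood adds the total count to the shape and the number of exposure periods to the rate. Here ∑xᵢ = 20 and n = 9, so shape 7.4→27.4 and rate 4.5→13.5.
Posterior mean = shape/rate = 27.4/13.5 = 2.030.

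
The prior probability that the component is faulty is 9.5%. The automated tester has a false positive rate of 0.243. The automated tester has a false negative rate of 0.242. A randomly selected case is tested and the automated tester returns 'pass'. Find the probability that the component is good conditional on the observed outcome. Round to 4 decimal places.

P(¬H | E) ≈ 0.9675

Let H be the event that the component is faulty. P(H) = 0.095, so P(¬H) = 0.905. With E the 'pass' result, P(E|H) = 0.242 and P(E|¬H) = 0.757.
P(E) = 0.242·0.095 + 0.757·0.905 = 0.022990 + 0.68509 = 0.70808.
By Bayes' theorem, P(H|E) = 0.022990 / 0.70808 = 0.0325. Hence P(¬H|E) = 1 − 0.0325 = 0.9675.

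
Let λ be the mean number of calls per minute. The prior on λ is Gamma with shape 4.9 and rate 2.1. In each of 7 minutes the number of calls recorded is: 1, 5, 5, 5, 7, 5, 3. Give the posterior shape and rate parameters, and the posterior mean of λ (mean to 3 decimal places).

Posterior: Gamma(shape=35.9, rate=9.1); mean ≈ 3.945

The Poisson likelihood adds the total count to the shape and the number of exposure periods to the rate. Here ∑xᵢ = 31 and n = 7, so shape 4.9→35.9 and rate 2.1→9.1.
E[λ | data] = 35.9/9.1 = 3.945.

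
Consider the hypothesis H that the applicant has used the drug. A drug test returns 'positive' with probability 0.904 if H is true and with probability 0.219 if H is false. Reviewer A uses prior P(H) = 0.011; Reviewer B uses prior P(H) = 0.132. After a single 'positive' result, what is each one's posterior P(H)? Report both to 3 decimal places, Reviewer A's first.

P('+'|H) = 0.904, P('+'|¬H) = 0.219.
Reviewer A: numerator 0.904·0.011 = 0.0099440; evidence = 0.0099440+0.219·0.989 = 0.22654; posterior = 0.044.
Reviewer B: numerator 0.904·0.132 = 0.11933; evidence = 0.11933+0.219·0.868 = 0.30942; posterior = 0.386.

Reviewer A: 0.044; Reviewer B: 0.386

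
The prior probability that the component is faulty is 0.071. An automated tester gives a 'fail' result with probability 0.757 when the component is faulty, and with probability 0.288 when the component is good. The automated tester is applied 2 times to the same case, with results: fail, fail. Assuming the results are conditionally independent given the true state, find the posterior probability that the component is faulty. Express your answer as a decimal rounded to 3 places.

With H the event that the component is faulty, the joint likelihood of the observed sequence is P(data|H) = 0.757·0.757 = 0.57305 and P(data|¬H) = 0.288·0.288 = 0.082944.
Bayes: P(H|data) = 0.071·0.57305 / (0.071·0.57305 + 0.929·0.082944) = 0.040686/0.11774 = 0.3456.

Posterior P(H) ≈ 0.346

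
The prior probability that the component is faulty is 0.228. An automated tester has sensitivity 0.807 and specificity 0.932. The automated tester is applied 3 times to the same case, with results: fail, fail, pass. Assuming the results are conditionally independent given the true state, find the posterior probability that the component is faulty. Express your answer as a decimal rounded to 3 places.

Posterior P(H) ≈ 0.896

Let H be the event that the component is faulty; start with P(H) = 0.228. P('fail'|H) = 0.807, P('fail'|¬H) = 0.068.
Update on result 1 ('fail'): P(H) ← 0.807·0.2280 / (0.807·0.2280 + 0.068·0.7720) = 0.18400/0.23649 = 0.7780.
Update on result 2 ('fail'): P(H) ← 0.807·0.7780 / (0.807·0.7780 + 0.068·0.2220) = 0.62786/0.64296 = 0.9765.
Update on result 3 ('pass'): P(H) ← 0.193·0.9765 / (0.193·0.9765 + 0.932·0.0235) = 0.18847/0.21035 = 0.8960.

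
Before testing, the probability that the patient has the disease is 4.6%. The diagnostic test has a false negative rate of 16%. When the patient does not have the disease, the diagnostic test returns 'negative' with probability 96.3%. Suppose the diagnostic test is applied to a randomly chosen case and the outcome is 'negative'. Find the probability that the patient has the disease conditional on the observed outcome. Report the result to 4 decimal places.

Let H be the event that the patient has the disease. P(H) = 0.046, so P(¬H) = 0.954. With E the 'negative' result, P(E|H) = 0.16 and P(E|¬H) = 0.963.
P(E) = 0.16·0.046 + 0.963·0.954 = 0.0073600 + 0.91870 = 0.92606.
By Bayes' theorem, P(H|E) = 0.0073600 / 0.92606 = 0.0079.

P(H | E) ≈ 0.0079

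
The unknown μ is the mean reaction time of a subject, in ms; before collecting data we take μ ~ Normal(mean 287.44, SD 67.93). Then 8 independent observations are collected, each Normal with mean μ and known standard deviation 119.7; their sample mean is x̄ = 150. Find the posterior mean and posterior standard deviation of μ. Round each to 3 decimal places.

With known σ, the Normal prior is conjugate. Weight on the data is w = (n/σ²)/(n/σ² + 1/τ₀²) = 0.00055834/(0.00055834+0.00021671) = 0.72039.
Posterior mean = w·x̄ + (1−w)·μ₀ = 0.72039·150 + 0.27961·287.44 = 188.429. Posterior variance = 1/(0.00055834+0.00021671) = 1290.23, so SD = 35.920.

Posterior mean ≈ 188.429; posterior SD ≈ 35.920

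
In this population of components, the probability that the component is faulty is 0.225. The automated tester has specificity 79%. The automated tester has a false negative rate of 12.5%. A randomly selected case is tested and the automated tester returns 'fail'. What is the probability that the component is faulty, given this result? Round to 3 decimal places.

P(H | E) ≈ 0.547

Let H be the event that the component is faulty. P(H) = 0.225, so P(¬H) = 0.775. With E the 'fail' result, P(E|H) = 0.875 and P(E|¬H) = 0.21.
P(E) = 0.875·0.225 + 0.21·0.775 = 0.19687 + 0.16275 = 0.35962.
By Bayes' theorem, P(H|E) = 0.19687 / 0.35962 = 0.547.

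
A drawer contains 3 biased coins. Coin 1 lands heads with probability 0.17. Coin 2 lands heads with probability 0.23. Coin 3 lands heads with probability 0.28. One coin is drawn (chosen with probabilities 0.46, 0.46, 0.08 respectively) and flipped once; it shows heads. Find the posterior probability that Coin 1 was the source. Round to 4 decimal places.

Posterior probability ≈ 0.3789

Tabulate prior·likelihood by source: [1] prior 0.46, lik 0.17, product 0.07820; [2] prior 0.46, lik 0.23, product 0.1058; [3] prior 0.08, lik 0.28, product 0.02240.
Normalizing constant = 0.20640; the posterior for Coin 1 is its product over the sum, 0.07820/0.20640 = 0.3789.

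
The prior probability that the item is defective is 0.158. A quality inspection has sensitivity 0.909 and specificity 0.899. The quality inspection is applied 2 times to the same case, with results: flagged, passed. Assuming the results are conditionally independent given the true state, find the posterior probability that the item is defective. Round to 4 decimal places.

Posterior P(H) ≈ 0.1460

Let H be the event that the item is defective; start with P(H) = 0.158. P('flagged'|H) = 0.909, P('flagged'|¬H) = 0.101.
Update on result 1 ('flagged'): P(H) ← 0.909·0.1580 / (0.909·0.1580 + 0.101·0.8420) = 0.14362/0.22866 = 0.6281.
Update on result 2 ('passed'): P(H) ← 0.091·0.6281 / (0.091·0.6281 + 0.899·0.3719) = 0.057156/0.39150 = 0.1460.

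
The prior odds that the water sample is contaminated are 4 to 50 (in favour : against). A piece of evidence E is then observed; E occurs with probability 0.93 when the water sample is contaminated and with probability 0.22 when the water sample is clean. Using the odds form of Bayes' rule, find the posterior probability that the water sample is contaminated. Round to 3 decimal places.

Posterior probability ≈ 0.253

Prior odds = 4/50 = 0.080000. In log-odds, ln(0.080000) = -2.5257.
Add log likelihood ratio: ln(4.2273) = 1.4416.
Posterior log-odds = -1.0842, so posterior odds = exp(-1.0842) = 0.33818. Converting, P(H|E) = 0.33818/1.3382 = 0.253.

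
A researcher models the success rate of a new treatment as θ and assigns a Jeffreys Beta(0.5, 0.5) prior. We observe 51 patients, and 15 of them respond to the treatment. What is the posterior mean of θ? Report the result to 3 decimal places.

The binomial likelihood is conjugate to the Beta prior: with 15 successes and 36 failures, the posterior is Beta(0.5+15, 0.5+36) = Beta(15.5, 36.5).
Posterior mean = α/(α+β) = 15.5/52 = 0.298.

Posterior mean ≈ 0.298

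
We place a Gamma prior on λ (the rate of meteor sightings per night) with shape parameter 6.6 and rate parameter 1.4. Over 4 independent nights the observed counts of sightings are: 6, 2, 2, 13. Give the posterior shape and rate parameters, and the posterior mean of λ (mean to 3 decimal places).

Total count ∑xᵢ = 23 over n = 4 nights.
Gamma is conjugate to the Poisson likelihood: posterior is Gamma(shape = 6.6+23 = 29.6, rate = 1.4+4 = 5.4).
Posterior mean = shape/rate = 29.6/5.4 = 5.481.

Posterior: Gamma(shape=29.6, rate=5.4); mean ≈ 5.481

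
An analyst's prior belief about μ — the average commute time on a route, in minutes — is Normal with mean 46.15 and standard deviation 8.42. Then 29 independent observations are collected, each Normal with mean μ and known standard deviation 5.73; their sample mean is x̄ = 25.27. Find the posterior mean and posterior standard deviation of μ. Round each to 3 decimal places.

Prior precision 1/τ₀² = 1/8.42² = 0.0141051; data precision n/σ² = 29/5.73² = 0.883260.
Posterior precision = 0.0141051 + 0.883260 = 0.897365, giving posterior SD = 1/√0.897365 = 1.056.
Posterior mean = (0.0141051·46.15 + 0.883260·25.27) / 0.897365 = 25.598.

Posterior mean ≈ 25.598; posterior SD ≈ 1.056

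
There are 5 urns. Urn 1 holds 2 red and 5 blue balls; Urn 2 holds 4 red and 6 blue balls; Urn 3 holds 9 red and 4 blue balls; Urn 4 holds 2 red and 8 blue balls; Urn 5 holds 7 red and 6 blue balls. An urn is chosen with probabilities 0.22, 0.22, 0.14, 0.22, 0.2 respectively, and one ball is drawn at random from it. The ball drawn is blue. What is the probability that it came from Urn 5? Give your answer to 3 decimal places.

Tabulate prior·likelihood by source: [1] prior 0.22, lik 0.7143, product 0.1571; [2] prior 0.22, lik 0.6, product 0.1320; [3] prior 0.14, lik 0.3077, product 0.04308; [4] prior 0.22, lik 0.8, product 0.1760; [5] prior 0.2, lik 0.4615, product 0.09231.
Normalizing constant = 0.60053; the posterior for Urn 5 is its product over the sum, 0.09231/0.60053 = 0.154.

Posterior probability ≈ 0.154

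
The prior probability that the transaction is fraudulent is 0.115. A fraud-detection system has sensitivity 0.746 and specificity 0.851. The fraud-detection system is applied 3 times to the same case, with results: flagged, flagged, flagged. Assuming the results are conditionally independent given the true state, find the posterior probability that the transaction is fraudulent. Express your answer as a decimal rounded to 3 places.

Let H be the event that the transaction is fraudulent; start with P(H) = 0.115. P('flagged'|H) = 0.746, P('flagged'|¬H) = 0.149.
Update on result 1 ('flagged'): P(H) ← 0.746·0.1150 / (0.746·0.1150 + 0.149·0.8850) = 0.085790/0.21765 = 0.3942.
Update on result 2 ('flagged'): P(H) ← 0.746·0.3942 / (0.746·0.3942 + 0.149·0.6058) = 0.29404/0.38431 = 0.7651.
Update on result 3 ('flagged'): P(H) ← 0.746·0.7651 / (0.746·0.7651 + 0.149·0.2349) = 0.57077/0.60577 = 0.9422.

Posterior P(H) ≈ 0.942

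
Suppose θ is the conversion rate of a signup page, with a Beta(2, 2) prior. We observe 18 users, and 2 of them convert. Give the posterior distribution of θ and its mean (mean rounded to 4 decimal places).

Posterior: Beta(4, 18); mean ≈ 0.1818

The binomial likelihood is conjugate to the Beta prior: with 2 successes and 16 failures, the posterior is Beta(2+2, 2+16) = Beta(4, 18).
Posterior mean = α/(α+β) = 4/22 = 0.1818.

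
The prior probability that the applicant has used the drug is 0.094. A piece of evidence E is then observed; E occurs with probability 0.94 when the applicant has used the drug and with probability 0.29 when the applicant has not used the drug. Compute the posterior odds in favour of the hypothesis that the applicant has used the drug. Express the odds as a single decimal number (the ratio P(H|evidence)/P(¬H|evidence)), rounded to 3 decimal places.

Prior odds = 0.094/(1−0.094) = 0.10375.
Likelihood ratio for E = 0.94/0.29 = 3.2414.
Posterior odds = prior odds × LR = 0.33630.

Posterior odds ≈ 0.336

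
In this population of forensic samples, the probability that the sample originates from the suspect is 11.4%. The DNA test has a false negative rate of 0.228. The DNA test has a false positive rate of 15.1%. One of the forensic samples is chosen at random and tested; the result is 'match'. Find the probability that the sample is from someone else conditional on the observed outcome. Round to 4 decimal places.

Let H be the event that the sample originates from the suspect. P(H) = 0.114, so P(¬H) = 0.886. With E the 'match' result, P(E|H) = 0.772 and P(E|¬H) = 0.151.
P(E) = 0.772·0.114 + 0.151·0.886 = 0.088008 + 0.13379 = 0.22179.
By Bayes' theorem, P(H|E) = 0.088008 / 0.22179 = 0.3968. Hence P(¬H|E) = 1 − 0.3968 = 0.6032.

P(¬H | E) ≈ 0.6032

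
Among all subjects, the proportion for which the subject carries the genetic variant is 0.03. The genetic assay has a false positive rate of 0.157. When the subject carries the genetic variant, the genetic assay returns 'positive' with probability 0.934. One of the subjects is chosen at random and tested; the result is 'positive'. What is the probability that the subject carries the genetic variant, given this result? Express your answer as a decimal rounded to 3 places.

P(H | E) ≈ 0.155

Write H for 'the subject carries the genetic variant'. Prior odds H:¬H = 0.03/0.97 = 0.030928. For the 'positive' outcome, the likelihood ratio is 0.934/0.157 = 5.9490.
Posterior odds = 0.030928 × 5.9490 = 0.18399, so P(H|E) = 0.18399/(1+0.18399) = 0.155.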